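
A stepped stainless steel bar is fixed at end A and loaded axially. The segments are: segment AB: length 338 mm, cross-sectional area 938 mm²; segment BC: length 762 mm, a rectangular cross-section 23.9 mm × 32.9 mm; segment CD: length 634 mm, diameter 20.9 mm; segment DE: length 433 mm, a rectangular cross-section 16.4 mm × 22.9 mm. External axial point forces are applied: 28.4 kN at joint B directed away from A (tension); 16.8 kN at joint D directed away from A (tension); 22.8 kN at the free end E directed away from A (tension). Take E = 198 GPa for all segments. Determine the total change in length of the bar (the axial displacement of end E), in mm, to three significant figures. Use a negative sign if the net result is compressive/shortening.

Internal axial forces (sectioning from the free end, tension +): N_DE = 22.8 kN, N_CD = 39.6 kN, N_BC = 39.6 kN, N_AB = 68 kN.
A_BC = 786.3 mm².
A_CD = 343.1 mm².
A_DE = 375.6 mm².
δ_AB = 68000·338/(938·198000) = 0.1238 mm
δ_BC = 39600·762/(786.3·198000) = 0.1938 mm
δ_CD = 39600·634/(343.1·198000) = 0.3696 mm
δ_DE = 22800·433/(375.6·198000) = 0.1328 mm
δ = Σδ_i = 0.8199 mm.

0.820 mm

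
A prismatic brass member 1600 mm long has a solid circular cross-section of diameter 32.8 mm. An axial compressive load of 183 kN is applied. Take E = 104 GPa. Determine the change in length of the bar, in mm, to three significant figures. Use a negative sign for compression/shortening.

-3.33 mm

A = 845 mm².
δ_mech = NL/(AE) = -183000·1600/(845·104000) = -3.332 mm.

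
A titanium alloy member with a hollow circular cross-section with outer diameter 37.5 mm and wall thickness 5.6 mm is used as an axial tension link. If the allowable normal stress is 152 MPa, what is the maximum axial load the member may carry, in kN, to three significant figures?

85.3 kN

A = 561.2 mm².
P_max = σ_allow · A = 152 · 561.2 = 85300 N = 85.3 kN.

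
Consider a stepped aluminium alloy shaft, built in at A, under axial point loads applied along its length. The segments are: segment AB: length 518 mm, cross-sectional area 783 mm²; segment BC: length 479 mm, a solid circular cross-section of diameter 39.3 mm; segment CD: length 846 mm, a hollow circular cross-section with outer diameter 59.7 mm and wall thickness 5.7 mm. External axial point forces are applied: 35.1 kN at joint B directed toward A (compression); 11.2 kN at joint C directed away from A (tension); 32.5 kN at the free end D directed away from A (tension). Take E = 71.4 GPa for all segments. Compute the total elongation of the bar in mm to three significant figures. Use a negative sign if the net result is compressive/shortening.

0.720 mm

Internal axial forces (sectioning from the free end, tension +): N_CD = 32.5 kN, N_BC = 43.7 kN, N_AB = 8.6 kN.
A_BC = 1213 mm².
A_CD = 967 mm².
δ_AB = 8600·518/(783·71400) = 0.07968 mm
δ_BC = 43700·479/(1213·71400) = 0.2417 mm
δ_CD = 32500·846/(967·71400) = 0.3982 mm
δ = Σδ_i = 0.7196 mm.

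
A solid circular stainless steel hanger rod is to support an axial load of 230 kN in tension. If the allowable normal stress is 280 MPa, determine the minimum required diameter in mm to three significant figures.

32.3 mm

Required area A ≥ P/σ_allow = 230000/280 = 821.4 mm².
For a solid circular section, d ≥ √(4A/π) = 32.34 mm.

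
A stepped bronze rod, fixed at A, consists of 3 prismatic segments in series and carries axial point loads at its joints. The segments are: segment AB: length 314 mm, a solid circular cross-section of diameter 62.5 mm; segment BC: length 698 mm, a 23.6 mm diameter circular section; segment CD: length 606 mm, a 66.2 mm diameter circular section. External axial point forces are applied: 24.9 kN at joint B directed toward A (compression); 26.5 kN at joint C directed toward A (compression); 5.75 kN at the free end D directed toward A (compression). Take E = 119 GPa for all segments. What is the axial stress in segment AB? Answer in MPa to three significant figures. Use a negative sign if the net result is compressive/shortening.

Internal axial forces (sectioning from the free end, tension +): N_CD = -5.75 kN, N_BC = -32.25 kN, N_AB = -57.15 kN.
A_AB = 3068 mm².
σ_AB = N_AB/A_AB = -57150/3068 = -18.63 MPa.

-18.6 MPa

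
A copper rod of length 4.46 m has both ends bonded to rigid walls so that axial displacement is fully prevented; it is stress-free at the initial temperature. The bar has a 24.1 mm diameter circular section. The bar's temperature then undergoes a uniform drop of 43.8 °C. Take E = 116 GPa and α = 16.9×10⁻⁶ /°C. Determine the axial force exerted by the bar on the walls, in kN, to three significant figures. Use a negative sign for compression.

39.2 kN

Free thermal expansion αLΔT = 16.9e-6 · 4460 · -43.8 = -3.301 mm.
The walls impose strain ε = −(-3.301)/4460 = 7.4022e-04; σ = Eε = 116000 · 7.4022e-04 = 85.87 MPa.
Wall reaction R = σ·A = 85.87·456.2 = 39170 N = 39.17 kN.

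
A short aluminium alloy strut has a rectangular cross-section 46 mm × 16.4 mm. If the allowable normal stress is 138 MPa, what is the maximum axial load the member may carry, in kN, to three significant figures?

104 kN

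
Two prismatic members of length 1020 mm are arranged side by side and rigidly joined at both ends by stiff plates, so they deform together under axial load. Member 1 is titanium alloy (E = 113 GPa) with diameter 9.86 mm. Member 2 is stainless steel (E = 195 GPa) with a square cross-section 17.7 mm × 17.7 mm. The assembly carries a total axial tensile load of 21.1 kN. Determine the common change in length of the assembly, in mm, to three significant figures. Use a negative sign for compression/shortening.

A_1 = 76.36 mm².
A_2 = 313.3 mm².
Equal strain + equilibrium ⇒ each member carries load in proportion to AE: A₁E₁ = 8628000 N, A₂E₂ = 61090000 N, ΣAE = 69720000 N.
δ = PL/ΣAE = 21100·1020/69720000 = 0.3087 mm.

0.309 mm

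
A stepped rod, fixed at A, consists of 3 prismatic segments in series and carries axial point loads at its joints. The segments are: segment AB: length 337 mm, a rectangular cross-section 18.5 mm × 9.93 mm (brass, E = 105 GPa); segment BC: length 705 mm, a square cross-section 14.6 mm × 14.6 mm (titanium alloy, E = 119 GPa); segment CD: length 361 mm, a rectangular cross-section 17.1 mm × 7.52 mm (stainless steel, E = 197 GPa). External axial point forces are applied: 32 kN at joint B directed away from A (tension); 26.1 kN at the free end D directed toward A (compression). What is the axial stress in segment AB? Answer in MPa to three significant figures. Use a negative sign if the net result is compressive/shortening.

32.1 MPa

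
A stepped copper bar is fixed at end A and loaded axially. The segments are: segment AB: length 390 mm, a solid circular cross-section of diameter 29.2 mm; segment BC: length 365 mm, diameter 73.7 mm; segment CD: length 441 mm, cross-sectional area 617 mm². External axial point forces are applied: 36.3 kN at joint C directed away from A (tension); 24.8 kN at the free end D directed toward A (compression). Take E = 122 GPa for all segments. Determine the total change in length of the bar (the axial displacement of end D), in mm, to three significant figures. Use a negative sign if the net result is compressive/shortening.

Internal axial forces (sectioning from the free end, tension +): N_CD = -24.8 kN, N_BC = 11.5 kN, N_AB = 11.5 kN.
A_AB = 669.7 mm².
A_BC = 4266 mm².
δ_AB = 11500·390/(669.7·122000) = 0.0549 mm
δ_BC = 11500·365/(4266·122000) = 0.008065 mm
δ_CD = -24800·441/(617·122000) = -0.1453 mm
δ = Σδ_i = -0.08233 mm.

-0.0823 mm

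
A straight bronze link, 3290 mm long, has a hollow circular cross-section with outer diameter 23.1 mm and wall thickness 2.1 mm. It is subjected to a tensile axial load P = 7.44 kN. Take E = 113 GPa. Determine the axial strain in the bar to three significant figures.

4.75e-04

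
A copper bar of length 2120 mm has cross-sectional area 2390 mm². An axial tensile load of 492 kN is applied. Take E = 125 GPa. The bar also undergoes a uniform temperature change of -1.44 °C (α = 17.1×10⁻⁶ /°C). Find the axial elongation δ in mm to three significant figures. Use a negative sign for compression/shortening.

δ_mech = NL/(AE) = 492000·2120/(2390·125000) = 3.491 mm.
δ_thermal = αLΔT = 17.1e-6·2120·-1.44 = -0.0522 mm.
δ = δ_mech + δ_thermal = 3.439 mm.

3.44 mm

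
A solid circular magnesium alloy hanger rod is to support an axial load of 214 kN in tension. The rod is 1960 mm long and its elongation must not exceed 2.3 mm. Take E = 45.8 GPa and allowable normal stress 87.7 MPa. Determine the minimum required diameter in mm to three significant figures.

71.2 mm

Required area A ≥ P/σ_allow = 214000/87.7 = 2440 mm².
For a solid circular section, d ≥ √(4A/π) = 55.74 mm.
Elongation limit: A ≥ PL/(Eδ_allow) = 214000·1960/(45800·2.3) = 3982 mm² ⇒ d ≥ 71.2 mm.
The elongation limit governs.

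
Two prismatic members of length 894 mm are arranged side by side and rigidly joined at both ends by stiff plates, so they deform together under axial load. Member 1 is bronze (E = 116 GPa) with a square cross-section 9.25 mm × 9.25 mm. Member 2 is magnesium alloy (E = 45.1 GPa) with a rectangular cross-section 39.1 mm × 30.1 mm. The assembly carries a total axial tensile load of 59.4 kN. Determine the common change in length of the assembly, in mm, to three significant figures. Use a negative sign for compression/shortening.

0.843 mm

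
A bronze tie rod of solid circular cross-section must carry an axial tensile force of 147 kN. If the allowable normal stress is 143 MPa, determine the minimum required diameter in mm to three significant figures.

Required area A ≥ P/σ_allow = 147000/143 = 1028 mm².
For a solid circular section, d ≥ √(4A/π) = 36.18 mm.

36.2 mm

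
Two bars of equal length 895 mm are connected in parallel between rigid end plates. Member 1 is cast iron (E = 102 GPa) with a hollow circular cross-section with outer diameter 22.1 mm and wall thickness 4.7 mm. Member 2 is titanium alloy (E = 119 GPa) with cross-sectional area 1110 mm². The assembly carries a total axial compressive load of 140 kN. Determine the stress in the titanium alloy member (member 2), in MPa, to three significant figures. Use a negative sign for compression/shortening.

-105 MPa

A_1 = 256.9 mm².
Equal strain + equilibrium ⇒ each member carries load in proportion to AE: A₁E₁ = 26210000 N, A₂E₂ = 132100000 N, ΣAE = 158300000 N.
σ₂ = P·E₂/ΣAE = -140000·119000/158300000 = -105.2 MPa.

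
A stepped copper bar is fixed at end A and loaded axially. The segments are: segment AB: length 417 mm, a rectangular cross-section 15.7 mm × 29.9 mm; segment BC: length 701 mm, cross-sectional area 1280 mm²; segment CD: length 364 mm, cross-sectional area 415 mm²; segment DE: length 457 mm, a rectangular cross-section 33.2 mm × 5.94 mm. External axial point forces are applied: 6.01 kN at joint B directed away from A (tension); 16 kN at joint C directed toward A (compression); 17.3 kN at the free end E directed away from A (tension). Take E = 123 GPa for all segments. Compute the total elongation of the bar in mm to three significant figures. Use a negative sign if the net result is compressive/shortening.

0.508 mm

Internal axial forces (sectioning from the free end, tension +): N_DE = 17.3 kN, N_CD = 17.3 kN, N_BC = 1.3 kN, N_AB = 7.31 kN.
A_AB = 469.4 mm².
A_DE = 197.2 mm².
δ_AB = 7310·417/(469.4·123000) = 0.05279 mm
δ_BC = 1300·701/(1280·123000) = 0.005788 mm
δ_CD = 17300·364/(415·123000) = 0.1234 mm
δ_DE = 17300·457/(197.2·123000) = 0.3259 mm
δ = Σδ_i = 0.5079 mm.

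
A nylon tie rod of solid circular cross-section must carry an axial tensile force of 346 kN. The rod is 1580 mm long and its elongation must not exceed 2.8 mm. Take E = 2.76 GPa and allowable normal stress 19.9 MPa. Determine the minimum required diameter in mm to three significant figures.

300 mm

Required area A ≥ P/σ_allow = 346000/19.9 = 17390 mm².
For a solid circular section, d ≥ √(4A/π) = 148.8 mm.
Elongation limit: A ≥ PL/(Eδ_allow) = 346000·1580/(2760·2.8) = 70740 mm² ⇒ d ≥ 300.1 mm.
The elongation limit governs.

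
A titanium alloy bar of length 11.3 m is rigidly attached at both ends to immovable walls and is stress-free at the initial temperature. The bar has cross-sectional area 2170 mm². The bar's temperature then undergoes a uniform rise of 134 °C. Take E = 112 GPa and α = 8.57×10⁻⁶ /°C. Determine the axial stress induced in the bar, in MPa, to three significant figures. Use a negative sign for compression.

Free thermal expansion αLΔT = 8.57e-6 · 11300 · 134 = 12.98 mm.
The walls impose strain ε = −(12.98)/11300 = -1.1484e-03; σ = Eε = 112000 · -1.1484e-03 = -128.6 MPa.

-129 MPa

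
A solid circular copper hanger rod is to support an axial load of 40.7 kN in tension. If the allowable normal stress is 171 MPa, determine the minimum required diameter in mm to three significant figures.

17.4 mm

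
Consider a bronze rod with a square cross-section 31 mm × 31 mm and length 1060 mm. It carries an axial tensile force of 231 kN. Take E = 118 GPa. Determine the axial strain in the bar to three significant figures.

0.00204

A = 961 mm².
σ = N/A = 240.4 MPa; ε = σ/E = 240.4/118000 = 2.037e-03.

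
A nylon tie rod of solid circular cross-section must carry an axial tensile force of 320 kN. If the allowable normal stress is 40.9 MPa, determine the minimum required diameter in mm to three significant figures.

99.8 mm

Required area A ≥ P/σ_allow = 320000/40.9 = 7824 mm².
For a solid circular section, d ≥ √(4A/π) = 99.81 mm.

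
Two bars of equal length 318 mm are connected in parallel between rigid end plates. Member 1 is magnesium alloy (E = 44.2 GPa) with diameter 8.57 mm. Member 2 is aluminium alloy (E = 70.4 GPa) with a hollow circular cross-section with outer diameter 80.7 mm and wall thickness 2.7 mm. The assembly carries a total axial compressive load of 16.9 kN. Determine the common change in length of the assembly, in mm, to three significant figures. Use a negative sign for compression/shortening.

-0.109 mm

A_1 = 57.68 mm².
A_2 = 661.6 mm².
Equal strain + equilibrium ⇒ each member carries load in proportion to AE: A₁E₁ = 2550000 N, A₂E₂ = 46580000 N, ΣAE = 49130000 N.
δ = PL/ΣAE = -16900·318/49130000 = -0.1094 mm.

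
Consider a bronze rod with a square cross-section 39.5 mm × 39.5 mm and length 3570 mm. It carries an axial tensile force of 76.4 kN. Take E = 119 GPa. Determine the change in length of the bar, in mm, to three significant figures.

1.47 mm

A = 1560 mm².
δ_mech = NL/(AE) = 76400·3570/(1560·119000) = 1.469 mm.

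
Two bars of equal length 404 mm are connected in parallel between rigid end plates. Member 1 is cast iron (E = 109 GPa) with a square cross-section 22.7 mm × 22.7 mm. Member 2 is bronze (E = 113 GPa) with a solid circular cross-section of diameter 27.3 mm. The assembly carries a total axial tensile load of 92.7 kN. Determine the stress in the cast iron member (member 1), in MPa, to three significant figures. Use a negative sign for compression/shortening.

A_1 = 515.3 mm².
A_2 = 585.3 mm².
Equal strain + equilibrium ⇒ each member carries load in proportion to AE: A₁E₁ = 56170000 N, A₂E₂ = 66140000 N, ΣAE = 122300000 N.
σ₁ = P·E₁/ΣAE = 92700·109000/122300000 = 82.61 MPa.

82.6 MPa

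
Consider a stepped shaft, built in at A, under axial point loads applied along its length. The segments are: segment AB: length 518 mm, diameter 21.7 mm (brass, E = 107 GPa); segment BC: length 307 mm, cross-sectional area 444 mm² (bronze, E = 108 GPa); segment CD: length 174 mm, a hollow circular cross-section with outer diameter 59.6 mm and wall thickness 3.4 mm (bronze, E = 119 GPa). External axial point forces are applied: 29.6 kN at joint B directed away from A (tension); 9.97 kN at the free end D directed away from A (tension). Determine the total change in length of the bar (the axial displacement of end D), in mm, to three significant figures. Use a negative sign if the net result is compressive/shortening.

0.606 mm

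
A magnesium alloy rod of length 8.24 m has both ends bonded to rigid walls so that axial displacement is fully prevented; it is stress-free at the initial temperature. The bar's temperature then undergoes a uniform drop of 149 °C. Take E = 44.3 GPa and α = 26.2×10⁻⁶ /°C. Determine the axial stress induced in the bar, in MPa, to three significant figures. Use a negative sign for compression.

173 MPa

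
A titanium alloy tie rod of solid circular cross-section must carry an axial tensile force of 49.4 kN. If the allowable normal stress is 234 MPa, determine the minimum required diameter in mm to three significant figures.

16.4 mm

Required area A ≥ P/σ_allow = 49400/234 = 211.1 mm².
For a solid circular section, d ≥ √(4A/π) = 16.39 mm.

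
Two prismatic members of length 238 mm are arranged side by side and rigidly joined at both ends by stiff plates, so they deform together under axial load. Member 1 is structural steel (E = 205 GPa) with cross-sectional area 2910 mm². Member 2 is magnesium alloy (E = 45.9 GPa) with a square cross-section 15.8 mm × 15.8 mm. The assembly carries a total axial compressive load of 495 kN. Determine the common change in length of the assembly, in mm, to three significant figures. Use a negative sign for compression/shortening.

-0.194 mm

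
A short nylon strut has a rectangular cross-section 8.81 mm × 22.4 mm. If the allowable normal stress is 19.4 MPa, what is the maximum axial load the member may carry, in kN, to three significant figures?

3.83 kN

A = 197.3 mm².
P_max = σ_allow · A = 19.4 · 197.3 = 3828 N = 3.828 kN.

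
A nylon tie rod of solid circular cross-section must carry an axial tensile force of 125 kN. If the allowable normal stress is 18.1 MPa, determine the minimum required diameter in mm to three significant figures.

93.8 mm

Required area A ≥ P/σ_allow = 125000/18.1 = 6906 mm².
For a solid circular section, d ≥ √(4A/π) = 93.77 mm.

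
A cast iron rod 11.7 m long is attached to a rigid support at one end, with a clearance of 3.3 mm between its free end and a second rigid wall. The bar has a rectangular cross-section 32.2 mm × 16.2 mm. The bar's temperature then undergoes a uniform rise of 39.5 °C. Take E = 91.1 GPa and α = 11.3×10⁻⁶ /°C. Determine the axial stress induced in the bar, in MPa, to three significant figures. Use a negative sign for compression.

Free thermal expansion αLΔT = 11.3e-6 · 11700 · 39.5 = 5.222 mm.
The walls engage after the gap closes; constrained expansion = 5.222 − 3.3 = 1.922 mm.
The walls impose strain ε = −(1.922)/11700 = -1.6430e-04; σ = Eε = 91100 · -1.6430e-04 = -14.97 MPa.

-15.0 MPa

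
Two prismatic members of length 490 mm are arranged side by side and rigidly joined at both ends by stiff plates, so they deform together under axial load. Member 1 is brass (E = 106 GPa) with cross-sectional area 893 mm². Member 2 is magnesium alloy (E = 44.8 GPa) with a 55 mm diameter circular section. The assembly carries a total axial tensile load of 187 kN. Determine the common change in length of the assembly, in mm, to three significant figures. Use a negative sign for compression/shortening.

A_2 = 2376 mm².
Equal strain + equilibrium ⇒ each member carries load in proportion to AE: A₁E₁ = 94660000 N, A₂E₂ = 106400000 N, ΣAE = 201100000 N.
δ = PL/ΣAE = 187000·490/201100000 = 0.4557 mm.

0.456 mm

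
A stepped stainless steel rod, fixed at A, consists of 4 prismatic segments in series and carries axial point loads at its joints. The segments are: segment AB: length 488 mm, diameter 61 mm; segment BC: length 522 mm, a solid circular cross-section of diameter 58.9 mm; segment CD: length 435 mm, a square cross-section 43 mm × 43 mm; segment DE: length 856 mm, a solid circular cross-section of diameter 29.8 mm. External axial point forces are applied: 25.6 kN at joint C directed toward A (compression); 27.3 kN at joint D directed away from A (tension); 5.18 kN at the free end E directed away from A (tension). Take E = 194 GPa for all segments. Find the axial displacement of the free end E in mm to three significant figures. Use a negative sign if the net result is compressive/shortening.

0.0849 mm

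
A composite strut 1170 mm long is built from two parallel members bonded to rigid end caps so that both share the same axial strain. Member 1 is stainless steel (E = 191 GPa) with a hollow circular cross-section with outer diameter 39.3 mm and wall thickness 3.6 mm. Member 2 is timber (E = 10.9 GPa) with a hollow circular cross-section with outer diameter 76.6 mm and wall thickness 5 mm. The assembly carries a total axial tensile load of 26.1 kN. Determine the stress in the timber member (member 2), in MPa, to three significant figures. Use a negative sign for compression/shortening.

A_1 = 403.8 mm².
A_2 = 1125 mm².
Equal strain + equilibrium ⇒ each member carries load in proportion to AE: A₁E₁ = 77120000 N, A₂E₂ = 12260000 N, ΣAE = 89380000 N.
σ₂ = P·E₂/ΣAE = 26100·10900/89380000 = 3.183 MPa.

3.18 MPa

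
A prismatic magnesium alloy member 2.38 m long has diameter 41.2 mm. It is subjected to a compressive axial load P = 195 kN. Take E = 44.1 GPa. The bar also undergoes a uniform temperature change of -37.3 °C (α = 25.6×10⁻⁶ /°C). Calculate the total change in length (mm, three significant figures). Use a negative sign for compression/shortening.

-10.2 mm

A = 1333 mm².
δ_mech = NL/(AE) = -195000·2380/(1333·44100) = -7.894 mm.
δ_thermal = αLΔT = 25.6e-6·2380·-37.3 = -2.273 mm.
δ = δ_mech + δ_thermal = -10.17 mm.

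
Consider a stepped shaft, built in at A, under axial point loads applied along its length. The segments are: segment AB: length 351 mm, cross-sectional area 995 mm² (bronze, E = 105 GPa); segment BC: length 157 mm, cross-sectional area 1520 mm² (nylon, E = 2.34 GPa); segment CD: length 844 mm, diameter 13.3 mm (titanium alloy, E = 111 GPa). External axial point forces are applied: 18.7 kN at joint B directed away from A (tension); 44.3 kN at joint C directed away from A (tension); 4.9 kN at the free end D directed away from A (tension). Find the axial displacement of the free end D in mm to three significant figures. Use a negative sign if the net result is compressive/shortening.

2.67 mm

Internal axial forces (sectioning from the free end, tension +): N_CD = 4.9 kN, N_BC = 49.2 kN, N_AB = 67.9 kN.
A_CD = 138.9 mm².
δ_AB = 67900·351/(995·105000) = 0.2281 mm
δ_BC = 49200·157/(1520·2340) = 2.172 mm
δ_CD = 4900·844/(138.9·111000) = 0.2682 mm
δ = Σδ_i = 2.668 mm.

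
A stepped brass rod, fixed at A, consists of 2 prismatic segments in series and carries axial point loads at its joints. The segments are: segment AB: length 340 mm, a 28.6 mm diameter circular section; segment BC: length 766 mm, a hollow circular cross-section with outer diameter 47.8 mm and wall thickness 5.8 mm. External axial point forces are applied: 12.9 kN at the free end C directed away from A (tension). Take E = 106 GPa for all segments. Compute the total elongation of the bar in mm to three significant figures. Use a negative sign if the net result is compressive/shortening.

0.186 mm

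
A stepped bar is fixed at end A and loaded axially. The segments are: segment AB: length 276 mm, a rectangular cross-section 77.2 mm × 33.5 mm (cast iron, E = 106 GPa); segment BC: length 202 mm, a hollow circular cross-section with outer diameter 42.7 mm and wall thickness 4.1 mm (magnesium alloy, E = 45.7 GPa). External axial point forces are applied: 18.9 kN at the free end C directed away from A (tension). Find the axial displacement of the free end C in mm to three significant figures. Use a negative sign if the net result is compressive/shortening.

0.187 mm

Internal axial forces (sectioning from the free end, tension +): N_BC = 18.9 kN, N_AB = 18.9 kN.
A_AB = 2586 mm².
A_BC = 497.2 mm².
δ_AB = 18900·276/(2586·106000) = 0.01903 mm
δ_BC = 18900·202/(497.2·45700) = 0.168 mm
δ = Σδ_i = 0.1871 mm.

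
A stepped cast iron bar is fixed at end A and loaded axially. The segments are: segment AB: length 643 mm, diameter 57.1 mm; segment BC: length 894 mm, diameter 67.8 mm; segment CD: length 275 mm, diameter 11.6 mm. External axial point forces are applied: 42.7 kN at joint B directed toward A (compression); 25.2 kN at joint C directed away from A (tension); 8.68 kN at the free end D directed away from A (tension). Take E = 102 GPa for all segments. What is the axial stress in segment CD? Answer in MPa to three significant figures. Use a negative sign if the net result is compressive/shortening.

82.1 MPa

Internal axial forces (sectioning from the free end, tension +): N_CD = 8.68 kN, N_BC = 33.88 kN, N_AB = -8.82 kN.
A_CD = 105.7 mm².
σ_CD = N_CD/A_CD = 8680/105.7 = 82.13 MPa.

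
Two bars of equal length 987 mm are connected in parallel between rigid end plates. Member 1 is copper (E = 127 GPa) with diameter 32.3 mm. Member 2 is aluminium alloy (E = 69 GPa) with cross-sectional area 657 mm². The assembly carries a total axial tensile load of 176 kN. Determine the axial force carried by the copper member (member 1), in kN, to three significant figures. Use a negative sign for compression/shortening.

A_1 = 819.4 mm².
Equal strain + equilibrium ⇒ each member carries load in proportion to AE: A₁E₁ = 104100000 N, A₂E₂ = 45330000 N, ΣAE = 149400000 N.
F₁ = P·A₁E₁/ΣAE = 176000·104100000/149400000 = 122600 N.

123 kN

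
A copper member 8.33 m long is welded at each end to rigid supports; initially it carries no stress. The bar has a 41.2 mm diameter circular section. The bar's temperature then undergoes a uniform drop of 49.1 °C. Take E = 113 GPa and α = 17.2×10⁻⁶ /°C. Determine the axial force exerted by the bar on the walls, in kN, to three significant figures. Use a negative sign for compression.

127 kN

Free thermal expansion αLΔT = 17.2e-6 · 8330 · -49.1 = -7.035 mm.
The walls impose strain ε = −(-7.035)/8330 = 8.4452e-04; σ = Eε = 113000 · 8.4452e-04 = 95.43 MPa.
Wall reaction R = σ·A = 95.43·1333 = 127200 N = 127.2 kN.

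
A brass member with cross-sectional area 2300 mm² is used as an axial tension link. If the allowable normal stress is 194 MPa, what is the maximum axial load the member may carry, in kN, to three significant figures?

P_max = σ_allow · A = 194 · 2300 = 446200 N = 446.2 kN.

446 kN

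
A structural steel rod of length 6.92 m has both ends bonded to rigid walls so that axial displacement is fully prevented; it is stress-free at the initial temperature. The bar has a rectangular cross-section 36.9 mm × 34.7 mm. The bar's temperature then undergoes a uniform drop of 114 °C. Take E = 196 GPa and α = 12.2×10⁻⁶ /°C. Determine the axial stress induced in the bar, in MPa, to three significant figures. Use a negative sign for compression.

273 MPa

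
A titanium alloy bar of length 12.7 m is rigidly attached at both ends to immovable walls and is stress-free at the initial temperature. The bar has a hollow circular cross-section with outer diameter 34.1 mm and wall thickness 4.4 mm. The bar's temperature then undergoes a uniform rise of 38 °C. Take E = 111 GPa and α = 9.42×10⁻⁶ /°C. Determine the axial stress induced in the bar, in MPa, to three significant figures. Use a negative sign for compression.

-39.7 MPa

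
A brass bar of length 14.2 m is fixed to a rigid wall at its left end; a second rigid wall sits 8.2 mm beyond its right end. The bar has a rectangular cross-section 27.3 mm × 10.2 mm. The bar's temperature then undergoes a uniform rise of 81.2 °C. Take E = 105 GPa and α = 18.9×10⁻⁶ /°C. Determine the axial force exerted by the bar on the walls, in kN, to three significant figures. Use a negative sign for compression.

-28.0 kN

Free thermal expansion αLΔT = 18.9e-6 · 14200 · 81.2 = 21.79 mm.
The walls engage after the gap closes; constrained expansion = 21.79 − 8.2 = 13.59 mm.
The walls impose strain ε = −(13.59)/14200 = -9.5722e-04; σ = Eε = 105000 · -9.5722e-04 = -100.5 MPa.
Wall reaction R = σ·A = -100.5·278.5 = -27990 N = -27.99 kN.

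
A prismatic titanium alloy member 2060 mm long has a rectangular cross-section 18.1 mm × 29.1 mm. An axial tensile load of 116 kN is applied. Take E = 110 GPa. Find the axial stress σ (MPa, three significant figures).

220 MPa

A = 526.7 mm².
σ = N/A = 116000/526.7 = 220.2 MPa.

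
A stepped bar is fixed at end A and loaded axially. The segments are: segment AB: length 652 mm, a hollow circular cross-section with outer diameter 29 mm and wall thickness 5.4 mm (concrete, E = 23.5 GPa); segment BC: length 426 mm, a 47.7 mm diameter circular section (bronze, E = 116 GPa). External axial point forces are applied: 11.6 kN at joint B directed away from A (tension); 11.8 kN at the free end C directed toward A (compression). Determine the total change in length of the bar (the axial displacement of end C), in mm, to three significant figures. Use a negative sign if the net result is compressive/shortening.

Internal axial forces (sectioning from the free end, tension +): N_BC = -11.8 kN, N_AB = -0.2 kN.
A_AB = 400.4 mm².
A_BC = 1787 mm².
δ_AB = -200·652/(400.4·23500) = -0.01386 mm
δ_BC = -11800·426/(1787·116000) = -0.02425 mm
δ = Σδ_i = -0.03811 mm.

-0.0381 mm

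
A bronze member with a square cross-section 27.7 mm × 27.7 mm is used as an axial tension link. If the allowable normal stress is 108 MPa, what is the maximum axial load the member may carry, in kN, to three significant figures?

82.9 kN

A = 767.3 mm².
P_max = σ_allow · A = 108 · 767.3 = 82870 N = 82.87 kN.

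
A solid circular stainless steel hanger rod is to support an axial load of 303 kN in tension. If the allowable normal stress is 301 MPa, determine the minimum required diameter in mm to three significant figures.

Required area A ≥ P/σ_allow = 303000/301 = 1007 mm².
For a solid circular section, d ≥ √(4A/π) = 35.8 mm.

35.8 mm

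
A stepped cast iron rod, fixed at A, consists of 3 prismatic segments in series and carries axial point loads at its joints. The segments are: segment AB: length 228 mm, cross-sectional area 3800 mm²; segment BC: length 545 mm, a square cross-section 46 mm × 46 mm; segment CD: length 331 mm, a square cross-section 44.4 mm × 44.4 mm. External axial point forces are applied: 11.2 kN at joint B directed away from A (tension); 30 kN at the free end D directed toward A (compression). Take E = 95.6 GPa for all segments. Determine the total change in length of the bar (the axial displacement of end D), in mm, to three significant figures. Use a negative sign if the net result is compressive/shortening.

-0.145 mm

Internal axial forces (sectioning from the free end, tension +): N_CD = -30 kN, N_BC = -30 kN, N_AB = -18.8 kN.
A_BC = 2116 mm².
A_CD = 1971 mm².
δ_AB = -18800·228/(3800·95600) = -0.0118 mm
δ_BC = -30000·545/(2116·95600) = -0.08082 mm
δ_CD = -30000·331/(1971·95600) = -0.05269 mm
δ = Σδ_i = -0.1453 mm.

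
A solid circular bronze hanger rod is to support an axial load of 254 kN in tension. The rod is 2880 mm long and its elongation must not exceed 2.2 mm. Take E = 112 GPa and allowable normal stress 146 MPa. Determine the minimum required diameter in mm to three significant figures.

61.5 mm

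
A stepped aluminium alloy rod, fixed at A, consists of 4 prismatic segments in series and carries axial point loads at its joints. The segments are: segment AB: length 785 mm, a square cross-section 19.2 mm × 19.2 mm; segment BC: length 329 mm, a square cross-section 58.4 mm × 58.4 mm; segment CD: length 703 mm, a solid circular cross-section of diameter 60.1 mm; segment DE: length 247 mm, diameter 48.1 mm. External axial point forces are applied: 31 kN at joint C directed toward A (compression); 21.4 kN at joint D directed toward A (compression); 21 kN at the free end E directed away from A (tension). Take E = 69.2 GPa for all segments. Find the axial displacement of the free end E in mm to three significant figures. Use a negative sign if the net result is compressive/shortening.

Internal axial forces (sectioning from the free end, tension +): N_DE = 21 kN, N_CD = -0.4 kN, N_BC = -31.4 kN, N_AB = -31.4 kN.
A_AB = 368.6 mm².
A_BC = 3411 mm².
A_CD = 2837 mm².
A_DE = 1817 mm².
δ_AB = -31400·785/(368.6·69200) = -0.9663 mm
δ_BC = -31400·329/(3411·69200) = -0.04377 mm
δ_CD = -400·703/(2837·69200) = -0.001432 mm
δ_DE = 21000·247/(1817·69200) = 0.04125 mm
δ = Σδ_i = -0.9702 mm.

-0.970 mm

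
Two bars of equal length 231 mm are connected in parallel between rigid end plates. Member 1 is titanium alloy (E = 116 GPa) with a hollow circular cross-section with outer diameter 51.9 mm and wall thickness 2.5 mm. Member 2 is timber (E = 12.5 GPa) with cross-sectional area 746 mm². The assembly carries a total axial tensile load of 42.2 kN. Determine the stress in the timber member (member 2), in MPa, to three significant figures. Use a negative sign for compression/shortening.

A_1 = 388 mm².
Equal strain + equilibrium ⇒ each member carries load in proportion to AE: A₁E₁ = 45010000 N, A₂E₂ = 9325000 N, ΣAE = 54330000 N.
σ₂ = P·E₂/ΣAE = 42200·12500/54330000 = 9.709 MPa.

9.71 MPa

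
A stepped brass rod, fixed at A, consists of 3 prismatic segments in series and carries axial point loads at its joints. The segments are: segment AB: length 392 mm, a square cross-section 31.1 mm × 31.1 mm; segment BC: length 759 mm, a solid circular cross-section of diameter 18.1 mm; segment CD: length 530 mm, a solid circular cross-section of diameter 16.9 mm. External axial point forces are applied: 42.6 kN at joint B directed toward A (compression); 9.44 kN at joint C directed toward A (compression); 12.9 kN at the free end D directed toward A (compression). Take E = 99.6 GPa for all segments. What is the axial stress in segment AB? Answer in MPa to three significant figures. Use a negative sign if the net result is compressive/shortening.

-67.1 MPa

Internal axial forces (sectioning from the free end, tension +): N_CD = -12.9 kN, N_BC = -22.34 kN, N_AB = -64.94 kN.
A_AB = 967.2 mm².
σ_AB = N_AB/A_AB = -64940/967.2 = -67.14 MPa.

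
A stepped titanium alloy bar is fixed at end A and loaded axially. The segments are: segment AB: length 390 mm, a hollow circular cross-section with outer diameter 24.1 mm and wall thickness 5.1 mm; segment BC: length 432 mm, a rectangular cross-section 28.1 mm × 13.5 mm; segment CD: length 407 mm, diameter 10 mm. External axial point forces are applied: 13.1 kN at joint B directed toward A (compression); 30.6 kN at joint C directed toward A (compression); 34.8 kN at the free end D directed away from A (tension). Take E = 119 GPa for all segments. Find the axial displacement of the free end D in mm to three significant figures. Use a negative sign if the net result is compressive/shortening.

1.46 mm

Internal axial forces (sectioning from the free end, tension +): N_CD = 34.8 kN, N_BC = 4.2 kN, N_AB = -8.9 kN.
A_AB = 304.4 mm².
A_BC = 379.4 mm².
A_CD = 78.54 mm².
δ_AB = -8900·390/(304.4·119000) = -0.09582 mm
δ_BC = 4200·432/(379.4·119000) = 0.04019 mm
δ_CD = 34800·407/(78.54·119000) = 1.515 mm
δ = Σδ_i = 1.46 mm.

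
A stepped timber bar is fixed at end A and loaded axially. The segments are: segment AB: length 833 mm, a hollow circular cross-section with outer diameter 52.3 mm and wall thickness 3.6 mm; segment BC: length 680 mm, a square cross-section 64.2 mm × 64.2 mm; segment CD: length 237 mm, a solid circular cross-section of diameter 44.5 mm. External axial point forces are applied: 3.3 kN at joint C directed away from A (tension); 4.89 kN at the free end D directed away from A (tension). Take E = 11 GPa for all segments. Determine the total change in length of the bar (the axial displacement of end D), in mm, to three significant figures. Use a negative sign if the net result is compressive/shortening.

1.32 mm

Internal axial forces (sectioning from the free end, tension +): N_CD = 4.89 kN, N_BC = 8.19 kN, N_AB = 8.19 kN.
A_AB = 550.8 mm².
A_BC = 4122 mm².
A_CD = 1555 mm².
δ_AB = 8190·833/(550.8·11000) = 1.126 mm
δ_BC = 8190·680/(4122·11000) = 0.1228 mm
δ_CD = 4890·237/(1555·11000) = 0.06774 mm
δ = Σδ_i = 1.317 mm.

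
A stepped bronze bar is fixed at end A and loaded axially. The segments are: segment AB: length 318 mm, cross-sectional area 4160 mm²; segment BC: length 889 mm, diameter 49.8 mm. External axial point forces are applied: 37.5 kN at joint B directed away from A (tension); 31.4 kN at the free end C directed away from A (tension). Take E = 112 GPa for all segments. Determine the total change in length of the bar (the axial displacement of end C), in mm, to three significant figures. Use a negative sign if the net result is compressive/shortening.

0.175 mm

Internal axial forces (sectioning from the free end, tension +): N_BC = 31.4 kN, N_AB = 68.9 kN.
A_BC = 1948 mm².
δ_AB = 68900·318/(4160·112000) = 0.04703 mm
δ_BC = 31400·889/(1948·112000) = 0.128 mm
δ = Σδ_i = 0.175 mm.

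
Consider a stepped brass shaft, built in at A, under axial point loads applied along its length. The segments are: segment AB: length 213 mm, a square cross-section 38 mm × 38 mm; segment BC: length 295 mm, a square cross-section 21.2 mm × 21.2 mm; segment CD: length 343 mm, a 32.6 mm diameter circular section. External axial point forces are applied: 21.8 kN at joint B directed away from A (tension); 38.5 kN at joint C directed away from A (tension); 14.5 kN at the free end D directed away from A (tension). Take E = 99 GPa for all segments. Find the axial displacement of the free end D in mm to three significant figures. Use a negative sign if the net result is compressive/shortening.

0.523 mm

Internal axial forces (sectioning from the free end, tension +): N_CD = 14.5 kN, N_BC = 53 kN, N_AB = 74.8 kN.
A_AB = 1444 mm².
A_BC = 449.4 mm².
A_CD = 834.7 mm².
δ_AB = 74800·213/(1444·99000) = 0.1114 mm
δ_BC = 53000·295/(449.4·99000) = 0.3514 mm
δ_CD = 14500·343/(834.7·99000) = 0.06019 mm
δ = Σδ_i = 0.523 mm.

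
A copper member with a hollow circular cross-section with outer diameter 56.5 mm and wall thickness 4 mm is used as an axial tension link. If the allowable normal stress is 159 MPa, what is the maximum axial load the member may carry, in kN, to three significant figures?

105 kN

A = 659.7 mm².
P_max = σ_allow · A = 159 · 659.7 = 104900 N = 104.9 kN.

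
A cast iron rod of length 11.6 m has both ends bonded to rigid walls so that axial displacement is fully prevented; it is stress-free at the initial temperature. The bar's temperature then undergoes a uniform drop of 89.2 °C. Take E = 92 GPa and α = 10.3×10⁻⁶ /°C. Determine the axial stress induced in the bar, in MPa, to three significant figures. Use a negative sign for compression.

84.5 MPa

Free thermal expansion αLΔT = 10.3e-6 · 11600 · -89.2 = -10.66 mm.
The walls impose strain ε = −(-10.66)/11600 = 9.1876e-04; σ = Eε = 92000 · 9.1876e-04 = 84.53 MPa.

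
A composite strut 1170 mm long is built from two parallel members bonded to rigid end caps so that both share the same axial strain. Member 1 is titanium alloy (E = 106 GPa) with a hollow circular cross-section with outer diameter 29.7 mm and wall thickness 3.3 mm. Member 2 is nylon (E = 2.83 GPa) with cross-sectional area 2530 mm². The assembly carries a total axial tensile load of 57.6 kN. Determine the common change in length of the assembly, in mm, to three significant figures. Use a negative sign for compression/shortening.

A_1 = 273.7 mm².
Equal strain + equilibrium ⇒ each member carries load in proportion to AE: A₁E₁ = 29010000 N, A₂E₂ = 7160000 N, ΣAE = 36170000 N.
δ = PL/ΣAE = 57600·1170/36170000 = 1.863 mm.

1.86 mm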